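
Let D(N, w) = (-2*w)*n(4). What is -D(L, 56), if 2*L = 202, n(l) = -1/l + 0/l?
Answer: -28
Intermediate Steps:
n(l) = -1/l (n(l) = -1/l + 0 = -1/l)
L = 101 (L = (½)*202 = 101)
D(N, w) = w/2 (D(N, w) = (-2*w)*(-1/4) = (-2*w)*(-1*¼) = -2*w*(-¼) = w/2)
-D(L, 56) = -56/2 = -1*28 = -28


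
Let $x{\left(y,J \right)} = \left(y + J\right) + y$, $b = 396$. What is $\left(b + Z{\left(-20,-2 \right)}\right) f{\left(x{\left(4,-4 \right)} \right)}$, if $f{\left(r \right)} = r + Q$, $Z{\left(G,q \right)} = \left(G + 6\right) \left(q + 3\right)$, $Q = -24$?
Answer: $-7640$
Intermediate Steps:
$x{\left(y,J \right)} = J + 2 y$ ($x{\left(y,J \right)} = \left(J + y\right) + y = J + 2 y$)
$Z{\left(G,q \right)} = \left(3 + q\right) \left(6 + G\right)$ ($Z{\left(G,q \right)} = \left(6 + G\right) \left(3 + q\right) = \left(3 + q\right) \left(6 + G\right)$)
$f{\left(r \right)} = -24 + r$ ($f{\left(r \right)} = r - 24 = -24 + r$)
$\left(b + Z{\left(-20,-2 \right)}\right) f{\left(x{\left(4,-4 \right)} \right)} = \left(396 + \left(18 + 3 \left(-20\right) + 6 \left(-2\right) - -40\right)\right) \left(-24 + \left(-4 + 2 \cdot 4\right)\right) = \left(396 + \left(18 - 60 - 12 + 40\right)\right) \left(-24 + \left(-4 + 8\right)\right) = \left(396 - 14\right) \left(-24 + 4\right) = 382 \left(-20\right) = -7640$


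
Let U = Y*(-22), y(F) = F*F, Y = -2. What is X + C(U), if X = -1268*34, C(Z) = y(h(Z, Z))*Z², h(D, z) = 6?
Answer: 26584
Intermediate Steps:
y(F) = F²
U = 44 (U = -2*(-22) = 44)
C(Z) = 36*Z² (C(Z) = 6²*Z² = 36*Z²)
X = -43112
X + C(U) = -43112 + 36*44² = -43112 + 36*1936 = -43112 + 69696 = 26584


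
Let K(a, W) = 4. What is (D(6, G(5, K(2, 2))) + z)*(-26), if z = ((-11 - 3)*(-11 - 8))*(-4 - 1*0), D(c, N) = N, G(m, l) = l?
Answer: 27560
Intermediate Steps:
z = -1064 (z = (-14*(-19))*(-4 + 0) = 266*(-4) = -1064)
(D(6, G(5, K(2, 2))) + z)*(-26) = (4 - 1064)*(-26) = -1060*(-26) = 27560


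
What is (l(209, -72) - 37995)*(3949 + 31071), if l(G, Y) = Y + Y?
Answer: -1335627780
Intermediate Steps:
l(G, Y) = 2*Y
(l(209, -72) - 37995)*(3949 + 31071) = (2*(-72) - 37995)*(3949 + 31071) = (-144 - 37995)*35020 = -38139*35020 = -1335627780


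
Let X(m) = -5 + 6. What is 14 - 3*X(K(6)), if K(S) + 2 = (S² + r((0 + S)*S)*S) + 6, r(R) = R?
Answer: 11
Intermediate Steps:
K(S) = 4 + S² + S³ (K(S) = -2 + ((S² + ((0 + S)*S)*S) + 6) = -2 + ((S² + (S*S)*S) + 6) = -2 + ((S² + S²*S) + 6) = -2 + ((S² + S³) + 6) = -2 + (6 + S² + S³) = 4 + S² + S³)
X(m) = 1
14 - 3*X(K(6)) = 14 - 3*1 = 14 - 3 = 11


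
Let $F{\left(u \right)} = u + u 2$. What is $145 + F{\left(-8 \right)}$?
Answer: $121$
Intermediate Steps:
$F{\left(u \right)} = 3 u$ ($F{\left(u \right)} = u + 2 u = 3 u$)
$145 + F{\left(-8 \right)} = 145 + 3 \left(-8\right) = 145 - 24 = 121$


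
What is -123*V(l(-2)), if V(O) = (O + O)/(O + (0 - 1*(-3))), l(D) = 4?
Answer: -984/7 ≈ -140.57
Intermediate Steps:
V(O) = 2*O/(3 + O) (V(O) = (2*O)/(O + (0 + 3)) = (2*O)/(O + 3) = (2*O)/(3 + O) = 2*O/(3 + O))
-123*V(l(-2)) = -246*4/(3 + 4) = -246*4/7 = -123*8/7 = -984/7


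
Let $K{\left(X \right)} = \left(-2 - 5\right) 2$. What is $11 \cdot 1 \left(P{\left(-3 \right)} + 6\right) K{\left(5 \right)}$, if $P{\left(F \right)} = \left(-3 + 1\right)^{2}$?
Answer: $-1540$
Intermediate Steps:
$K{\left(X \right)} = -14$ ($K{\left(X \right)} = \left(-7\right) 2 = -14$)
$P{\left(F \right)} = 4$ ($P{\left(F \right)} = \left(-2\right)^{2} = 4$)
$11 \cdot 1 \left(P{\left(-3 \right)} + 6\right) K{\left(5 \right)} = 11 \cdot 1 \left(4 + 6\right) \left(-14\right) = 11 \cdot 1 \cdot 10 \left(-14\right) = 11 \cdot 10 \left(-14\right) = 110 \left(-14\right) = -1540$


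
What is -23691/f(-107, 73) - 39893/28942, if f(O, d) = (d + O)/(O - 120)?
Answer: -38911823414/246007 ≈ -1.5817e+5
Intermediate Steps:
f(O, d) = (O + d)/(-120 + O)
-23691/f(-107, 73) - 39893/28942 = -23691*(-120 - 107)/(-107 + 73) - 39893/28942 = -23691/(-34/(-227)) - 39893*1/28942 = -23691/((-1/227*(-34))) - 39893/28942 = -23691/34/227 - 39893/28942 = -23691*227/34 - 39893/28942 = -5377857/34 - 39893/28942 = -38911823414/246007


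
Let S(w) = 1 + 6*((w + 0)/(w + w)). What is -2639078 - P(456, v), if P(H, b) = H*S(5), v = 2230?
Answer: -2640902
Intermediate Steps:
S(w) = 4 (S(w) = 1 + 6*(w/((2*w))) = 1 + 6*(w*(1/(2*w))) = 1 + 6*(1/2) = 1 + 3 = 4)
P(H, b) = 4*H (P(H, b) = H*4 = 4*H)
-2639078 - P(456, v) = -2639078 - 4*456 = -2639078 - 1*1824 = -2639078 - 1824 = -2640902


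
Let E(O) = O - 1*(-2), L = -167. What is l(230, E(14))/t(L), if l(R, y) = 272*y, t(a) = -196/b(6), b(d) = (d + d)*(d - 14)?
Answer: 104448/49 ≈ 2131.6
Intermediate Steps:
b(d) = 2*d*(-14 + d) (b(d) = (2*d)*(-14 + d) = 2*d*(-14 + d))
E(O) = 2 + O (E(O) = O + 2 = 2 + O)
t(a) = 49/24 (t(a) = -196*1/(12*(-14 + 6)) = -196/(2*6*(-8)) = -196/(-96) = -196*(-1/96) = 49/24)
l(230, E(14))/t(L) = (272*(2 + 14))/(49/24) = (272*16)*(24/49) = 4352*(24/49) = 104448/49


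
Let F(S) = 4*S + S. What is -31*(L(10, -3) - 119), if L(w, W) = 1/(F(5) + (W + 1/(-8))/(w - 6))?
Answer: 92193/25 ≈ 3687.7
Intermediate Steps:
F(S) = 5*S
L(w, W) = 1/(25 + (-1/8 + W)/(-6 + w)) (L(w, W) = 1/(5*5 + (W + 1/(-8))/(w - 6)) = 1/(25 + (W - 1/8)/(-6 + w)) = 1/(25 + (-1/8 + W)/(-6 + w)))
-31*(L(10, -3) - 119) = -31*(8*(-6 + 10)/(-1201 + 8*(-3) + 200*10) - 119) = -31*(8*4/(-1201 - 24 + 2000) - 119) = -31*(8*4/775 - 119) = -31*(8*(1/775)*4 - 119) = -31*(32/775 - 119) = -31*(-92193/775) = 92193/25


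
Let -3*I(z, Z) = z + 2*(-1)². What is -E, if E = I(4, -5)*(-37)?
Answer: -74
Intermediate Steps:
I(z, Z) = -⅔ - z/3 (I(z, Z) = -(z + 2*(-1)²)/3 = -(z + 2*1)/3 = -(z + 2)/3 = -(2 + z)/3 = -⅔ - z/3)
E = 74 (E = (-⅔ - ⅓*4)*(-37) = (-⅔ - 4/3)*(-37) = -2*(-37) = 74)
-E = -1*74 = -74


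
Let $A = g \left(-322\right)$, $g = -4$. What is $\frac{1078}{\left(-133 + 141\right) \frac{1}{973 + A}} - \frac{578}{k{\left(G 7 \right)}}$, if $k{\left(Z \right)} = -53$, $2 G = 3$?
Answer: $\frac{64592299}{212} \approx 3.0468 \cdot 10^{5}$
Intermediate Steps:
$G = \frac{3}{2}$ ($G = \frac{1}{2} \cdot 3 = \frac{3}{2} \approx 1.5$)
$A = 1288$ ($A = \left(-4\right) \left(-322\right) = 1288$)
$\frac{1078}{\left(-133 + 141\right) \frac{1}{973 + A}} - \frac{578}{k{\left(G 7 \right)}} = \frac{1078}{\left(-133 + 141\right) \frac{1}{973 + 1288}} - \frac{578}{-53} = \frac{1078}{8 \cdot \frac{1}{2261}} - - \frac{578}{53} = \frac{1078}{8 \cdot \frac{1}{2261}} + \frac{578}{53} = \frac{1078}{\frac{8}{2261}} + \frac{578}{53} = 1078 \cdot \frac{2261}{8} + \frac{578}{53} = \frac{1218679}{4} + \frac{578}{53} = \frac{64592299}{212}$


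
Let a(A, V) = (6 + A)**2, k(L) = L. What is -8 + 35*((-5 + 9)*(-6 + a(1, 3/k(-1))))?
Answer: 6012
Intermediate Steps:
-8 + 35*((-5 + 9)*(-6 + a(1, 3/k(-1)))) = -8 + 35*((-5 + 9)*(-6 + (6 + 1)**2)) = -8 + 35*(4*(-6 + 7**2)) = -8 + 35*(4*(-6 + 49)) = -8 + 35*(4*43) = -8 + 35*172 = -8 + 6020 = 6012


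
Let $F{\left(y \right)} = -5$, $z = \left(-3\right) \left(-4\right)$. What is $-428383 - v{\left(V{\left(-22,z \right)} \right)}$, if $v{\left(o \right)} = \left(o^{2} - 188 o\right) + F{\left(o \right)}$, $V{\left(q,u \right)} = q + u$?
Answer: $-430358$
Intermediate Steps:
$z = 12$
$v{\left(o \right)} = -5 + o^{2} - 188 o$ ($v{\left(o \right)} = \left(o^{2} - 188 o\right) - 5 = -5 + o^{2} - 188 o$)
$-428383 - v{\left(V{\left(-22,z \right)} \right)} = -428383 - \left(-5 + \left(-22 + 12\right)^{2} - 188 \left(-22 + 12\right)\right) = -428383 - \left(-5 + \left(-10\right)^{2} - -1880\right) = -428383 - \left(-5 + 100 + 1880\right) = -428383 - 1975 = -430358$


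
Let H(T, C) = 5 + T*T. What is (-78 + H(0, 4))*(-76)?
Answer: 5548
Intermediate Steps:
H(T, C) = 5 + T**2
(-78 + H(0, 4))*(-76) = (-78 + (5 + 0**2))*(-76) = (-78 + (5 + 0))*(-76) = (-78 + 5)*(-76) = -73*(-76) = 5548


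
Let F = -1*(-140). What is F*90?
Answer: 12600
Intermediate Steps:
F = 140
F*90 = 140*90 = 12600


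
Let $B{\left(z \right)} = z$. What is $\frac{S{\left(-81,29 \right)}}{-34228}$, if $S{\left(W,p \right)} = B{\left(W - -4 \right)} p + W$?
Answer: $\frac{1157}{17114} \approx 0.067605$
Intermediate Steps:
$S{\left(W,p \right)} = W + p \left(4 + W\right)$ ($S{\left(W,p \right)} = \left(W - -4\right) p + W = \left(W + 4\right) p + W = \left(4 + W\right) p + W = p \left(4 + W\right) + W = W + p \left(4 + W\right)$)
$\frac{S{\left(-81,29 \right)}}{-34228} = \frac{-81 + 29 \left(4 - 81\right)}{-34228} = \left(-81 + 29 \left(-77\right)\right) \left(- \frac{1}{34228}\right) = \left(-81 - 2233\right) \left(- \frac{1}{34228}\right) = \left(-2314\right) \left(- \frac{1}{34228}\right) = \frac{1157}{17114}$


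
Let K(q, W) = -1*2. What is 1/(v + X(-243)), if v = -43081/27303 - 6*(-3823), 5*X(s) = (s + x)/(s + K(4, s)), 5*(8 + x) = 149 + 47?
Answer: 167230875/3835706853502 ≈ 4.3598e-5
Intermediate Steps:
K(q, W) = -2
x = 156/5 (x = -8 + (149 + 47)/5 = -8 + (1/5)*196 = -8 + 196/5 = 156/5 ≈ 31.200)
X(s) = (156/5 + s)/(5*(-2 + s)) (X(s) = ((s + 156/5)/(s - 2))/5 = ((156/5 + s)/(-2 + s))/5 = (156/5 + s)/(5*(-2 + s)))
v = 626233133/27303 (v = -43081*1/27303 - 1*(-22938) = -43081/27303 + 22938 = 626233133/27303 ≈ 22936.)
1/(v + X(-243)) = 1/(626233133/27303 + (156 + 5*(-243))/(25*(-2 - 243))) = 1/(626233133/27303 + (1/25)*(156 - 1215)/(-245)) = 1/(626233133/27303 + (1/25)*(-1/245)*(-1059)) = 1/(626233133/27303 + 1059/6125) = 1/(3835706853502/167230875) = 167230875/3835706853502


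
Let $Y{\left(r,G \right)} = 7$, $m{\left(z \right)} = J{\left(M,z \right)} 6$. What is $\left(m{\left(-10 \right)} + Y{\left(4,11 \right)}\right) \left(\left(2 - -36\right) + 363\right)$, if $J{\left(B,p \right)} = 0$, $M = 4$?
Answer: $2807$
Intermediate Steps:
$m{\left(z \right)} = 0$ ($m{\left(z \right)} = 0 \cdot 6 = 0$)
$\left(m{\left(-10 \right)} + Y{\left(4,11 \right)}\right) \left(\left(2 - -36\right) + 363\right) = \left(0 + 7\right) \left(\left(2 - -36\right) + 363\right) = 7 \left(\left(2 + 36\right) + 363\right) = 7 \left(38 + 363\right) = 7 \cdot 401 = 2807$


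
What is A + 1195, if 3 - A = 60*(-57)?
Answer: 4618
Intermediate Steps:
A = 3423 (A = 3 - 60*(-57) = 3 - 1*(-3420) = 3 + 3420 = 3423)
A + 1195 = 3423 + 1195 = 4618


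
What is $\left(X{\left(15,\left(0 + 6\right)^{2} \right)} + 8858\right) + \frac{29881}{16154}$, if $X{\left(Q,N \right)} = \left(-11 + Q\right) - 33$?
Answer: $\frac{142653547}{16154} \approx 8830.8$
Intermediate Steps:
$X{\left(Q,N \right)} = -44 + Q$
$\left(X{\left(15,\left(0 + 6\right)^{2} \right)} + 8858\right) + \frac{29881}{16154} = \left(\left(-44 + 15\right) + 8858\right) + \frac{29881}{16154} = \left(-29 + 8858\right) + 29881 \cdot \frac{1}{16154} = 8829 + \frac{29881}{16154} = \frac{142653547}{16154}$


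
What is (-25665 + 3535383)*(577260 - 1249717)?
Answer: -2360134437126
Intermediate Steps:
(-25665 + 3535383)*(577260 - 1249717) = 3509718*(-672457) = -2360134437126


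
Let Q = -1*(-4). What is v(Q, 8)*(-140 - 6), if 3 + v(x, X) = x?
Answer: -146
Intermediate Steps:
Q = 4
v(x, X) = -3 + x
v(Q, 8)*(-140 - 6) = (-3 + 4)*(-140 - 6) = 1*(-146) = -146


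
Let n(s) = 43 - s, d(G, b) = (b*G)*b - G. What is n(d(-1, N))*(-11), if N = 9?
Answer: -1353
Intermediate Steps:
d(G, b) = -G + G*b**2 (d(G, b) = (G*b)*b - G = G*b**2 - G = -G + G*b**2)
n(d(-1, N))*(-11) = (43 - (-1)*(-1 + 9**2))*(-11) = (43 - (-1)*(-1 + 81))*(-11) = (43 - (-1)*80)*(-11) = (43 - 1*(-80))*(-11) = (43 + 80)*(-11) = 123*(-11) = -1353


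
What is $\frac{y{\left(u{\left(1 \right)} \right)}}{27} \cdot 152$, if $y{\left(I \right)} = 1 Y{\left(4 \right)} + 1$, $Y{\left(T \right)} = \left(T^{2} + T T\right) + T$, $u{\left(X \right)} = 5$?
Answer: $\frac{5624}{27} \approx 208.3$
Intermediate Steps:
$Y{\left(T \right)} = T + 2 T^{2}$ ($Y{\left(T \right)} = \left(T^{2} + T^{2}\right) + T = 2 T^{2} + T = T + 2 T^{2}$)
$y{\left(I \right)} = 37$ ($y{\left(I \right)} = 1 \cdot 4 \left(1 + 2 \cdot 4\right) + 1 = 1 \cdot 4 \left(1 + 8\right) + 1 = 1 \cdot 4 \cdot 9 + 1 = 1 \cdot 36 + 1 = 36 + 1 = 37$)
$\frac{y{\left(u{\left(1 \right)} \right)}}{27} \cdot 152 = \frac{37}{27} \cdot 152 = \frac{5624}{27}$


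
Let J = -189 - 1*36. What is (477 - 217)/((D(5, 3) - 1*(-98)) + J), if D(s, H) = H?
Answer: -65/31 ≈ -2.0968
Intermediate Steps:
J = -225 (J = -189 - 36 = -225)
(477 - 217)/((D(5, 3) - 1*(-98)) + J) = (477 - 217)/((3 - 1*(-98)) - 225) = 260/((3 + 98) - 225) = 260/(101 - 225) = 260/(-124) = 260*(-1/124) = -65/31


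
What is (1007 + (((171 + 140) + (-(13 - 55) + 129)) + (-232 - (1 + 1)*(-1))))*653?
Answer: 822127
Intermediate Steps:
(1007 + (((171 + 140) + (-(13 - 55) + 129)) + (-232 - (1 + 1)*(-1))))*653 = (1007 + ((311 + (-1*(-42) + 129)) + (-232 - 2*(-1))))*653 = (1007 + ((311 + (42 + 129)) + (-232 - 1*(-2))))*653 = (1007 + ((311 + 171) + (-232 + 2)))*653 = (1007 + (482 - 230))*653 = (1007 + 252)*653 = 1259*653 = 822127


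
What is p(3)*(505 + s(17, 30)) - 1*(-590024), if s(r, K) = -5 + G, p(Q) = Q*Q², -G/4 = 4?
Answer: 603092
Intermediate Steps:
G = -16 (G = -4*4 = -16)
p(Q) = Q³
s(r, K) = -21 (s(r, K) = -5 - 16 = -21)
p(3)*(505 + s(17, 30)) - 1*(-590024) = 3³*(505 - 21) - 1*(-590024) = 27*484 + 590024 = 13068 + 590024 = 603092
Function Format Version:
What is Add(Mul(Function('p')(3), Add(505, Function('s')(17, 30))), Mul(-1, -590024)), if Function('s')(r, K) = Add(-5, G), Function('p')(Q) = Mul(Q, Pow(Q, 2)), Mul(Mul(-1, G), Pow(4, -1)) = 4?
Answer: 603092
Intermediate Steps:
G = -16 (G = Mul(-4, 4) = -16)
Function('p')(Q) = Pow(Q, 3)
Function('s')(r, K) = -21 (Function('s')(r, K) = Add(-5, -16) = -21)
Add(Mul(Function('p')(3), Add(505, Function('s')(17, 30))), Mul(-1, -590024)) = Add(Mul(Pow(3, 3), Add(505, -21)), Mul(-1, -590024)) = Add(Mul(27, 484), 590024) = Add(13068, 590024) = 603092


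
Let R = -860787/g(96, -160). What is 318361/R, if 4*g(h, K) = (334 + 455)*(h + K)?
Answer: 1339663088/286929 ≈ 4669.0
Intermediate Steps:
g(h, K) = 789*K/4 + 789*h/4 (g(h, K) = ((334 + 455)*(h + K))/4 = (789*(K + h))/4 = (789*K + 789*h)/4 = 789*K/4 + 789*h/4)
R = 286929/4208 (R = -860787/((789/4)*(-160) + (789/4)*96) = -860787/(-31560 + 18936) = -860787/(-12624) = -860787*(-1/12624) = 286929/4208 ≈ 68.187)
318361/R = 318361/(286929/4208) = 318361*(4208/286929) = 1339663088/286929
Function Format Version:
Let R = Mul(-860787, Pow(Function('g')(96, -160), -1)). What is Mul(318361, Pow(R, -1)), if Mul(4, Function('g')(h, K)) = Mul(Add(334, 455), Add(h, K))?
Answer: Rational(1339663088, 286929) ≈ 4669.0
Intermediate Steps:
Function('g')(h, K) = Add(Mul(Rational(789, 4), K), Mul(Rational(789, 4), h)) (Function('g')(h, K) = Mul(Rational(1, 4), Mul(Add(334, 455), Add(h, K))) = Mul(Rational(1, 4), Mul(789, Add(K, h))) = Mul(Rational(1, 4), Add(Mul(789, K), Mul(789, h))) = Add(Mul(Rational(789, 4), K), Mul(Rational(789, 4), h)))
R = Rational(286929, 4208) (R = Mul(-860787, Pow(Add(Mul(Rational(789, 4), -160), Mul(Rational(789, 4), 96)), -1)) = Mul(-860787, Pow(Add(-31560, 18936), -1)) = Mul(-860787, Pow(-12624, -1)) = Mul(-860787, Rational(-1, 12624)) = Rational(286929, 4208) ≈ 68.187)
Mul(318361, Pow(R, -1)) = Mul(318361, Pow(Rational(286929, 4208), -1)) = Mul(318361, Rational(4208, 286929)) = Rational(1339663088, 286929)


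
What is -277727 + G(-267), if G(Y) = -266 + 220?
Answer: -277773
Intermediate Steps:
G(Y) = -46
-277727 + G(-267) = -277727 - 46 = -277773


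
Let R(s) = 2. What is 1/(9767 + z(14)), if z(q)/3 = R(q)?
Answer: 1/9773 ≈ 0.00010232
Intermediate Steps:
z(q) = 6 (z(q) = 3*2 = 6)
1/(9767 + z(14)) = 1/(9767 + 6) = 1/9773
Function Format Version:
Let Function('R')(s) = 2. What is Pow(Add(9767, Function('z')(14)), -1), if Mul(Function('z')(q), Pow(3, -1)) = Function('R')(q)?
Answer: Rational(1, 9773) ≈ 0.00010232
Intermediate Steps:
Function('z')(q) = 6 (Function('z')(q) = Mul(3, 2) = 6)
Pow(Add(9767, Function('z')(14)), -1) = Pow(Add(9767, 6), -1) = Pow(9773, -1) = Rational(1, 9773)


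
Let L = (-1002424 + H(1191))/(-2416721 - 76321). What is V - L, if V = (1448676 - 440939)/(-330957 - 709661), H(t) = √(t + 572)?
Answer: -1777735561993/1297152189978 + √1763/2493042 ≈ -1.3705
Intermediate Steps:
H(t) = √(572 + t)
V = -1007737/1040618 (V = 1007737/(-1040618) = 1007737*(-1/1040618) = -1007737/1040618 ≈ -0.96840)
L = 501212/1246521 - √1763/2493042 (L = (-1002424 + √(572 + 1191))/(-2416721 - 76321) = (-1002424 + √1763)/(-2493042) = (-1002424 + √1763)*(-1/2493042) = 501212/1246521 - √1763/2493042 ≈ 0.40207)
V - L = -1007737/1040618 - (501212/1246521 - √1763/2493042) = -1007737/1040618 + (-501212/1246521 + √1763/2493042) = -1777735561993/1297152189978 + √1763/2493042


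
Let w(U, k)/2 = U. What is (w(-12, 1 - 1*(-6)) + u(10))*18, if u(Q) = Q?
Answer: -252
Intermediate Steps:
w(U, k) = 2*U
(w(-12, 1 - 1*(-6)) + u(10))*18 = (2*(-12) + 10)*18 = (-24 + 10)*18 = -14*18 = -252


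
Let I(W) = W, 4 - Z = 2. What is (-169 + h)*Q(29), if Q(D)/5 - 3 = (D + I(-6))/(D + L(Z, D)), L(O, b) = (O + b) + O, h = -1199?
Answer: -714780/31 ≈ -23057.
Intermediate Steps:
Z = 2 (Z = 4 - 1*2 = 4 - 2 = 2)
L(O, b) = b + 2*O
Q(D) = 15 + 5*(-6 + D)/(4 + 2*D) (Q(D) = 15 + 5*((D - 6)/(D + (D + 2*2))) = 15 + 5*((-6 + D)/(D + (D + 4))) = 15 + 5*((-6 + D)/(D + (4 + D))) = 15 + 5*((-6 + D)/(4 + 2*D)) = 15 + 5*(-6 + D)/(4 + 2*D))
(-169 + h)*Q(29) = (-169 - 1199)*(5*(6 + 7*29)/(2*(2 + 29))) = -3420*(6 + 203)/31 = -3420*209/31 = -1368*1045/62 = -714780/31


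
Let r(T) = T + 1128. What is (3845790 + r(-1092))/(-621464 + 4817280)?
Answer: 1922913/2097908 ≈ 0.91659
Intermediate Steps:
r(T) = 1128 + T
(3845790 + r(-1092))/(-621464 + 4817280) = (3845790 + (1128 - 1092))/(-621464 + 4817280) = (3845790 + 36)/4195816 = 3845826*(1/4195816) = 1922913/2097908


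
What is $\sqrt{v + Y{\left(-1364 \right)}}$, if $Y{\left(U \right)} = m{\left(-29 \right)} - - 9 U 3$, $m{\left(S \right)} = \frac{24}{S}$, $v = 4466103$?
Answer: $\frac{\sqrt{3725019579}}{29} \approx 2104.6$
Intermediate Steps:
$Y{\left(U \right)} = - \frac{24}{29} + 27 U$ ($Y{\left(U \right)} = \frac{24}{-29} - - 9 U 3 = 24 \left(- \frac{1}{29}\right) - - 27 U = - \frac{24}{29} + 27 U$)
$\sqrt{v + Y{\left(-1364 \right)}} = \sqrt{4466103 + \left(- \frac{24}{29} + 27 \left(-1364\right)\right)} = \sqrt{4466103 - \frac{1068036}{29}} = \sqrt{\frac{128448951}{29}} = \frac{\sqrt{3725019579}}{29}$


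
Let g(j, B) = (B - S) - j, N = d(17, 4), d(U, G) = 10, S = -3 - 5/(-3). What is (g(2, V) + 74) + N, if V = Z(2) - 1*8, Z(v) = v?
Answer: 232/3 ≈ 77.333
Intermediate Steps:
S = -4/3 (S = -3 - 5*(-1)/3 = -3 - 1*(-5/3) = -3 + 5/3 = -4/3 ≈ -1.3333)
V = -6 (V = 2 - 1*8 = 2 - 8 = -6)
N = 10
g(j, B) = 4/3 + B - j (g(j, B) = (B - 1*(-4/3)) - j = (B + 4/3) - j = (4/3 + B) - j = 4/3 + B - j)
(g(2, V) + 74) + N = ((4/3 - 6 - 1*2) + 74) + 10 = ((4/3 - 6 - 2) + 74) + 10 = (-20/3 + 74) + 10 = 202/3 + 10 = 232/3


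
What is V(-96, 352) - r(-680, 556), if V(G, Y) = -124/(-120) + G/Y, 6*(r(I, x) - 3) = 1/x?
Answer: -410939/183480 ≈ -2.2397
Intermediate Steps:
r(I, x) = 3 + 1/(6*x)
V(G, Y) = 31/30 + G/Y (V(G, Y) = -124*(-1/120) + G/Y = 31/30 + G/Y)
V(-96, 352) - r(-680, 556) = (31/30 - 96/352) - (3 + (⅙)/556) = (31/30 - 96*1/352) - (3 + (⅙)*(1/556)) = (31/30 - 3/11) - (3 + 1/3336) = 251/330 - 1*10009/3336 = 251/330 - 10009/3336 = -410939/183480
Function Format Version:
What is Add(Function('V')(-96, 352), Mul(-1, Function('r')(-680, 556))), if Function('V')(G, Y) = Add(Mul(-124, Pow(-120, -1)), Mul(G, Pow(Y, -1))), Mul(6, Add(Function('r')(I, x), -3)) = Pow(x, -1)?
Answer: Rational(-410939, 183480) ≈ -2.2397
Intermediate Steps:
Function('r')(I, x) = Add(3, Mul(Rational(1, 6), Pow(x, -1)))
Function('V')(G, Y) = Add(Rational(31, 30), Mul(G, Pow(Y, -1))) (Function('V')(G, Y) = Add(Mul(-124, Rational(-1, 120)), Mul(G, Pow(Y, -1))) = Add(Rational(31, 30), Mul(G, Pow(Y, -1))))
Add(Function('V')(-96, 352), Mul(-1, Function('r')(-680, 556))) = Add(Add(Rational(31, 30), Mul(-96, Pow(352, -1))), Mul(-1, Add(3, Mul(Rational(1, 6), Pow(556, -1))))) = Add(Add(Rational(31, 30), Mul(-96, Rational(1, 352))), Mul(-1, Add(3, Mul(Rational(1, 6), Rational(1, 556))))) = Add(Add(Rational(31, 30), Rational(-3, 11)), Mul(-1, Add(3, Rational(1, 3336)))) = Add(Rational(251, 330), Mul(-1, Rational(10009, 3336))) = Add(Rational(251, 330), Rational(-10009, 3336)) = Rational(-410939, 183480)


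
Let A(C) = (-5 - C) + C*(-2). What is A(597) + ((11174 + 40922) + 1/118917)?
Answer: 5981525101/118917 ≈ 50300.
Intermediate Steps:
A(C) = -5 - 3*C (A(C) = (-5 - C) - 2*C = -5 - 3*C)
A(597) + ((11174 + 40922) + 1/118917) = (-5 - 3*597) + ((11174 + 40922) + 1/118917) = (-5 - 1791) + (52096 + 1/118917) = -1796 + 6195100033/118917 = 5981525101/118917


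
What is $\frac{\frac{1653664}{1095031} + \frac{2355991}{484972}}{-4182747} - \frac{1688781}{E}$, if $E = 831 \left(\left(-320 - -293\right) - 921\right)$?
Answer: $\frac{8683482925147850017396}{4050701958994185893111} \approx 2.1437$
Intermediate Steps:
$E = -787788$ ($E = 831 \left(\left(-320 + 293\right) - 921\right) = 831 \left(-27 - 921\right) = 831 \left(-948\right) = -787788$)
$\frac{\frac{1653664}{1095031} + \frac{2355991}{484972}}{-4182747} - \frac{1688781}{E} = \frac{\frac{1653664}{1095031} + \frac{2355991}{484972}}{-4182747} - \frac{1688781}{-787788} = \left(1653664 \cdot \frac{1}{1095031} + 2355991 \cdot \frac{1}{484972}\right) \left(- \frac{1}{4182747}\right) - - \frac{562927}{262596} = \left(\frac{1653664}{1095031} + \frac{2355991}{484972}\right) \left(- \frac{1}{4182747}\right) + \frac{562927}{262596} = \frac{3381863918129}{531059374132} \left(- \frac{1}{4182747}\right) + \frac{562927}{262596} = - \frac{3381863918129}{2221287003972500604} + \frac{562927}{262596} = \frac{8683482925147850017396}{4050701958994185893111}$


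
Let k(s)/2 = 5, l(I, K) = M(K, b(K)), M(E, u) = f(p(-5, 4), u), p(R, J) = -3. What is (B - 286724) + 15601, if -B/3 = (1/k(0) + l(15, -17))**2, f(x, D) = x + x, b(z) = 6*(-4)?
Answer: -27122743/100 ≈ -2.7123e+5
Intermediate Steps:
b(z) = -24
f(x, D) = 2*x
M(E, u) = -6 (M(E, u) = 2*(-3) = -6)
l(I, K) = -6
k(s) = 10 (k(s) = 2*5 = 10)
B = -10443/100 (B = -3*(1/10 - 6)**2 = -3*(-59/10)**2 = -3*3481/100 = -10443/100 ≈ -104.43)
(B - 286724) + 15601 = (-10443/100 - 286724) + 15601 = -28682843/100 + 15601 = -27122743/100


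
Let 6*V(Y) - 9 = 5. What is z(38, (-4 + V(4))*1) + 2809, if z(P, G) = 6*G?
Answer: 2799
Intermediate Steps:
V(Y) = 7/3 (V(Y) = 3/2 + (⅙)*5 = 3/2 + ⅚ = 7/3)
z(38, (-4 + V(4))*1) + 2809 = 6*((-4 + 7/3)*1) + 2809 = 6*(-5/3*1) + 2809 = 6*(-5/3) + 2809 = -10 + 2809 = 2799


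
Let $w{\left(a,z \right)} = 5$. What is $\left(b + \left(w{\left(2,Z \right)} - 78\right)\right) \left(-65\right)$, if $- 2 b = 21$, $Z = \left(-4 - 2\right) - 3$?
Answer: $\frac{10855}{2} \approx 5427.5$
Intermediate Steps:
$Z = -9$ ($Z = -6 - 3 = -9$)
$b = - \frac{21}{2}$ ($b = \left(- \frac{1}{2}\right) 21 = - \frac{21}{2} \approx -10.5$)
$\left(b + \left(w{\left(2,Z \right)} - 78\right)\right) \left(-65\right) = \left(- \frac{21}{2} + \left(5 - 78\right)\right) \left(-65\right) = \left(- \frac{21}{2} - 73\right) \left(-65\right) = \left(- \frac{167}{2}\right) \left(-65\right) = \frac{10855}{2}$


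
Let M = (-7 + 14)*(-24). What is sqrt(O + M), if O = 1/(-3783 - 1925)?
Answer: I*sqrt(1368414515)/2854 ≈ 12.961*I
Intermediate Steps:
O = -1/5708 (O = 1/(-5708) = -1/5708 ≈ -0.00017519)
M = -168 (M = 7*(-24) = -168)
sqrt(O + M) = sqrt(-1/5708 - 168) = sqrt(-958945/5708) = I*sqrt(1368414515)/2854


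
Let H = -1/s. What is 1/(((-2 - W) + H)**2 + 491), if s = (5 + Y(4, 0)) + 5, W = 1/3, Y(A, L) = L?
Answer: 900/447229 ≈ 0.0020124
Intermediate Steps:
W = 1/3 ≈ 0.33333
s = 10 (s = (5 + 0) + 5 = 5 + 5 = 10)
H = -1/10 ≈ -0.10000
1/(((-2 - W) + H)**2 + 491) = 1/(((-2 - 1*1/3) - 1/10)**2 + 491) = 1/(((-2 - 1/3) - 1/10)**2 + 491) = 1/((-7/3 - 1/10)**2 + 491) = 1/((-73/30)**2 + 491) = 1/(5329/900 + 491) = 1/(447229/900) = 900/447229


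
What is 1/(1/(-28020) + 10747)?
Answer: 28020/301130939 ≈ 9.3049e-5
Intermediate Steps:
1/(1/(-28020) + 10747) = 1/(-1/28020 + 10747) = 1/(301130939/28020) = 28020/301130939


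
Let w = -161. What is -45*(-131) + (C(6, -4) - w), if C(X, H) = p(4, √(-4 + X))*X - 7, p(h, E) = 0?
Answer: 6049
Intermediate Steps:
C(X, H) = -7 (C(X, H) = 0*X - 7 = 0 - 7 = -7)
-45*(-131) + (C(6, -4) - w) = -45*(-131) + (-7 - 1*(-161)) = 5895 + (-7 + 161) = 5895 + 154 = 6049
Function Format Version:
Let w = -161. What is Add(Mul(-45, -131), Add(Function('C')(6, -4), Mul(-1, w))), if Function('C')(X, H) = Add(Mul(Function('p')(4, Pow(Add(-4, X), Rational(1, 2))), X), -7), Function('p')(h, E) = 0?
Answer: 6049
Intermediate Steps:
Function('C')(X, H) = -7 (Function('C')(X, H) = Add(Mul(0, X), -7) = Add(0, -7) = -7)
Add(Mul(-45, -131), Add(Function('C')(6, -4), Mul(-1, w))) = Add(Mul(-45, -131), Add(-7, Mul(-1, -161))) = Add(5895, Add(-7, 161)) = Add(5895, 154) = 6049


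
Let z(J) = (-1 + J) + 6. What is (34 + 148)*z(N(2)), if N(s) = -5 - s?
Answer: -364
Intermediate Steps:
z(J) = 5 + J
(34 + 148)*z(N(2)) = (34 + 148)*(5 + (-5 - 1*2)) = 182*(5 + (-5 - 2)) = 182*(5 - 7) = 182*(-2) = -364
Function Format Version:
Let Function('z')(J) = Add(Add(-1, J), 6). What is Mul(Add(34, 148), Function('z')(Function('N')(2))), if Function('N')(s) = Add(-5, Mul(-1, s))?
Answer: -364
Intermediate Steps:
Function('z')(J) = Add(5, J)
Mul(Add(34, 148), Function('z')(Function('N')(2))) = Mul(Add(34, 148), Add(5, Add(-5, Mul(-1, 2)))) = Mul(182, Add(5, Add(-5, -2))) = Mul(182, Add(5, -7)) = Mul(182, -2) = -364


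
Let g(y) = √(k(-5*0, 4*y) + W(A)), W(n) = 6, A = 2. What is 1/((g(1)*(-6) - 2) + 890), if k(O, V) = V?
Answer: 37/32841 + √10/131364 ≈ 0.0011507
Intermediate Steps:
g(y) = √(6 + 4*y) (g(y) = √(4*y + 6) = √(6 + 4*y))
1/((g(1)*(-6) - 2) + 890) = 1/((√(6 + 4*1)*(-6) - 2) + 890) = 1/((√(6 + 4)*(-6) - 2) + 890) = 1/((√10*(-6) - 2) + 890) = 1/((-6*√10 - 2) + 890) = 1/((-2 - 6*√10) + 890) = 1/(888 - 6*√10)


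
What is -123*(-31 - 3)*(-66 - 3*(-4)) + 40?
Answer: -225788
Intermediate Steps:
-123*(-31 - 3)*(-66 - 3*(-4)) + 40 = -(-4182)*(-66 + 12) + 40 = -(-4182)*(-54) + 40 = -123*1836 + 40 = -225828 + 40 = -225788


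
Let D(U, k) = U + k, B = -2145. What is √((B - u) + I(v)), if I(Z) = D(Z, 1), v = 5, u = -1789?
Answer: 5*I*√14 ≈ 18.708*I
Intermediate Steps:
I(Z) = 1 + Z (I(Z) = Z + 1 = 1 + Z)
√((B - u) + I(v)) = √((-2145 - 1*(-1789)) + (1 + 5)) = √((-2145 + 1789) + 6) = √(-356 + 6) = √(-350) = 5*I*√14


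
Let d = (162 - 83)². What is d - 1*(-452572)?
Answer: 458813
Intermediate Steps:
d = 6241 (d = 79² = 6241)
d - 1*(-452572) = 6241 - 1*(-452572) = 6241 + 452572 = 458813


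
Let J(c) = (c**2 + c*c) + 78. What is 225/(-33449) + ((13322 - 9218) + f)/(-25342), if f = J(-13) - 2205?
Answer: -83136385/847664558 ≈ -0.098077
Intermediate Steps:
J(c) = 78 + 2*c**2 (J(c) = (c**2 + c**2) + 78 = 2*c**2 + 78 = 78 + 2*c**2)
f = -1789 (f = (78 + 2*(-13)**2) - 2205 = (78 + 2*169) - 2205 = (78 + 338) - 2205 = 416 - 2205 = -1789)
225/(-33449) + ((13322 - 9218) + f)/(-25342) = 225/(-33449) + ((13322 - 9218) - 1789)/(-25342) = 225*(-1/33449) + (4104 - 1789)*(-1/25342) = -225/33449 + 2315*(-1/25342) = -225/33449 - 2315/25342 = -83136385/847664558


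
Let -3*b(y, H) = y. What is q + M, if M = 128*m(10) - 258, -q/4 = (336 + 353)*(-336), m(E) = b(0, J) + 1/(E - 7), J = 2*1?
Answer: 2777402/3 ≈ 9.2580e+5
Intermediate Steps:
J = 2
b(y, H) = -y/3
m(E) = 1/(-7 + E) (m(E) = -1/3*0 + 1/(E - 7) = 0 + 1/(-7 + E) = 1/(-7 + E))
q = 926016 (q = -4*(336 + 353)*(-336) = -2756*(-336) = -4*(-231504) = 926016)
M = -646/3 (M = 128/(-7 + 10) - 258 = 128/3 - 258 = -646/3 ≈ -215.33)
q + M = 926016 - 646/3 = 2777402/3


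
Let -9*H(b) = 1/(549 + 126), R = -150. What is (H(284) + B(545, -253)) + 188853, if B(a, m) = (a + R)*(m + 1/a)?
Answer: 58879756466/662175 ≈ 88919.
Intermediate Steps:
H(b) = -1/6075 (H(b) = -1/(9*(549 + 126)) = -⅑/675 = -⅑*1/675 = -1/6075)
B(a, m) = (-150 + a)*(m + 1/a) (B(a, m) = (a - 150)*(m + 1/a) = (-150 + a)*(m + 1/a))
(H(284) + B(545, -253)) + 188853 = (-1/6075 + (1 - 150*(-253) - 150/545 + 545*(-253))) + 188853 = (-1/6075 + (1 + 37950 - 150*1/545 - 137885)) + 188853 = (-1/6075 + (1 + 37950 - 30/109 - 137885)) + 188853 = (-1/6075 - 10892836/109) + 188853 = -66173978809/662175 + 188853 = 58879756466/662175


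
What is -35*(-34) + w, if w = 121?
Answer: 1311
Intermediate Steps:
-35*(-34) + w = -35*(-34) + 121 = 1190 + 121 = 1311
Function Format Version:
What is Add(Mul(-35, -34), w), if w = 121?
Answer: 1311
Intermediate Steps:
Add(Mul(-35, -34), w) = Add(Mul(-35, -34), 121) = Add(1190, 121) = 1311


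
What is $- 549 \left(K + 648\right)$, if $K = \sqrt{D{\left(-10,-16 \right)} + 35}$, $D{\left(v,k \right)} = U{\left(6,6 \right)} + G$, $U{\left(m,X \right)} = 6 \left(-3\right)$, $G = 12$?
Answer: $-355752 - 549 \sqrt{29} \approx -3.5871 \cdot 10^{5}$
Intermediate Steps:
$U{\left(m,X \right)} = -18$
$D{\left(v,k \right)} = -6$ ($D{\left(v,k \right)} = -18 + 12 = -6$)
$K = \sqrt{29}$ ($K = \sqrt{-6 + 35} = \sqrt{29} \approx 5.3852$)
$- 549 \left(K + 648\right) = - 549 \left(\sqrt{29} + 648\right) = - 549 \left(648 + \sqrt{29}\right) = -355752 - 549 \sqrt{29}$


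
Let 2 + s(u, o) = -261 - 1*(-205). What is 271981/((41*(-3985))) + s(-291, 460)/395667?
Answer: -107623382657/64646052795 ≈ -1.6648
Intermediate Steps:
s(u, o) = -58 (s(u, o) = -2 + (-261 - 1*(-205)) = -2 + (-261 + 205) = -2 - 56 = -58)
271981/((41*(-3985))) + s(-291, 460)/395667 = 271981/((41*(-3985))) - 58/395667 = 271981/(-163385) - 58*1/395667 = 271981*(-1/163385) - 58/395667 = -271981/163385 - 58/395667 = -107623382657/64646052795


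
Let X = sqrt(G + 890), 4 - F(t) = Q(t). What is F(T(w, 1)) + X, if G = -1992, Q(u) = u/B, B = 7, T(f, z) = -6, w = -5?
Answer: 34/7 + I*sqrt(1102) ≈ 4.8571 + 33.196*I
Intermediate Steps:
Q(u) = u/7
F(t) = 4 - t/7
X = I*sqrt(1102) (X = sqrt(-1992 + 890) = sqrt(-1102) = I*sqrt(1102) ≈ 33.196*I)
F(T(w, 1)) + X = (4 - 1/7*(-6)) + I*sqrt(1102) = (4 + 6/7) + I*sqrt(1102) = 34/7 + I*sqrt(1102)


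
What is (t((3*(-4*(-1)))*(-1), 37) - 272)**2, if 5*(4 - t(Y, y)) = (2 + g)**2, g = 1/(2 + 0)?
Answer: 1159929/16 ≈ 72496.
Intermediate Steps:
g = 1/2 ≈ 0.50000
t(Y, y) = 11/4 (t(Y, y) = 4 - (2 + 1/2)**2/5 = 4 - (5/2)**2/5 = 4 - 1/5*25/4 = 4 - 5/4 = 11/4)
(t((3*(-4*(-1)))*(-1), 37) - 272)**2 = (11/4 - 272)**2 = (-1077/4)**2 = 1159929/16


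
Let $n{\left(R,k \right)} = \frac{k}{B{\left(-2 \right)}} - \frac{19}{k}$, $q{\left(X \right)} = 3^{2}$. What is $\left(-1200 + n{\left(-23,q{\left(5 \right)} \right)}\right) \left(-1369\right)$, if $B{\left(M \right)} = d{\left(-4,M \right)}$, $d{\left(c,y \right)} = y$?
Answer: $\frac{29733311}{18} \approx 1.6519 \cdot 10^{6}$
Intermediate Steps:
$q{\left(X \right)} = 9$
$B{\left(M \right)} = M$
$n{\left(R,k \right)} = - \frac{19}{k} - \frac{k}{2}$ ($n{\left(R,k \right)} = \frac{k}{-2} - \frac{19}{k} = k \left(- \frac{1}{2}\right) - \frac{19}{k} = - \frac{k}{2} - \frac{19}{k} = - \frac{19}{k} - \frac{k}{2}$)
$\left(-1200 + n{\left(-23,q{\left(5 \right)} \right)}\right) \left(-1369\right) = \left(-1200 - \left(\frac{9}{2} + \frac{19}{9}\right)\right) \left(-1369\right) = \left(-1200 - \frac{119}{18}\right) \left(-1369\right) = \left(- \frac{21719}{18}\right) \left(-1369\right) = \frac{29733311}{18}$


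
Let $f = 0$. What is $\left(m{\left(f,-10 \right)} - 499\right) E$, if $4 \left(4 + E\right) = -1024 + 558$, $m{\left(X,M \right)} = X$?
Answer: $\frac{120259}{2} \approx 60130.0$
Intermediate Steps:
$E = - \frac{241}{2}$ ($E = -4 + \frac{-1024 + 558}{4} = -4 + \frac{1}{4} \left(-466\right) = -4 - \frac{233}{2} = - \frac{241}{2} \approx -120.5$)
$\left(m{\left(f,-10 \right)} - 499\right) E = \left(0 - 499\right) \left(- \frac{241}{2}\right) = \left(-499\right) \left(- \frac{241}{2}\right) = \frac{120259}{2}$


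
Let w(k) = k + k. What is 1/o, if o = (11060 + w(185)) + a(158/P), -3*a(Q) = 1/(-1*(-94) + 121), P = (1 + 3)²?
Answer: 645/7372349 ≈ 8.7489e-5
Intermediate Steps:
P = 16 (P = 4² = 16)
w(k) = 2*k
a(Q) = -1/645 (a(Q) = -1/(3*(-1*(-94) + 121)) = -1/(3*(94 + 121)) = -⅓/215 = -⅓*1/215 = -1/645)
o = 7372349/645 (o = (11060 + 2*185) - 1/645 = (11060 + 370) - 1/645 = 11430 - 1/645 = 7372349/645 ≈ 11430.)
1/o = 1/(7372349/645) = 645/7372349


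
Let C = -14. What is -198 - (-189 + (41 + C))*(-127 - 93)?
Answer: -35838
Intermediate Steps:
-198 - (-189 + (41 + C))*(-127 - 93) = -198 - (-189 + (41 - 14))*(-127 - 93) = -198 - (-189 + 27)*(-220) = -198 - (-162)*(-220) = -198 - 1*35640 = -198 - 35640 = -35838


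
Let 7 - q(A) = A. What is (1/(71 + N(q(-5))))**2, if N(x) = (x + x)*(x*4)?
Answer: 1/1495729 ≈ 6.6857e-7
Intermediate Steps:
q(A) = 7 - A
N(x) = 8*x**2 (N(x) = (2*x)*(4*x) = 8*x**2)
(1/(71 + N(q(-5))))**2 = (1/(71 + 8*(7 - 1*(-5))**2))**2 = (1/(71 + 8*(7 + 5)**2))**2 = (1/(71 + 8*12**2))**2 = (1/(71 + 8*144))**2 = (1/(71 + 1152))**2 = (1/1223)**2 = 1/1495729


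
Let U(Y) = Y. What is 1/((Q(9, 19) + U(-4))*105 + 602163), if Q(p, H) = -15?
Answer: 1/600168 ≈ 1.6662e-6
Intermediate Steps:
1/((Q(9, 19) + U(-4))*105 + 602163) = 1/((-15 - 4)*105 + 602163) = 1/(-19*105 + 602163) = 1/(-1995 + 602163) = 1/600168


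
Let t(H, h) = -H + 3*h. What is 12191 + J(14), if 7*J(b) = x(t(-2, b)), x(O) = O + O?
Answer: 85425/7 ≈ 12204.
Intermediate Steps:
x(O) = 2*O
J(b) = 4/7 + 6*b/7 (J(b) = (2*(-1*(-2) + 3*b))/7 = (2*(2 + 3*b))/7 = (4 + 6*b)/7 = 4/7 + 6*b/7)
12191 + J(14) = 12191 + (4/7 + (6/7)*14) = 12191 + (4/7 + 12) = 12191 + 88/7 = 85425/7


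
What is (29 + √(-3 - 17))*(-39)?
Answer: -1131 - 78*I*√5 ≈ -1131.0 - 174.41*I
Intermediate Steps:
(29 + √(-3 - 17))*(-39) = (29 + √(-20))*(-39) = (29 + 2*I*√5)*(-39) = -1131 - 78*I*√5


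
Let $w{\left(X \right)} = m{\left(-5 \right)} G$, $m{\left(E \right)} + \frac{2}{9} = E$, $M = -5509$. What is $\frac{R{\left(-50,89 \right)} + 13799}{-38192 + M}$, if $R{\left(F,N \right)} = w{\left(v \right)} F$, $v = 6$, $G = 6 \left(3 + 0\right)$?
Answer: $- \frac{18499}{43701} \approx -0.42331$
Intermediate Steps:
$m{\left(E \right)} = - \frac{2}{9} + E$
$G = 18$ ($G = 6 \cdot 3 = 18$)
$w{\left(X \right)} = -94$ ($w{\left(X \right)} = \left(- \frac{2}{9} - 5\right) 18 = \left(- \frac{47}{9}\right) 18 = -94$)
$R{\left(F,N \right)} = - 94 F$
$\frac{R{\left(-50,89 \right)} + 13799}{-38192 + M} = \frac{\left(-94\right) \left(-50\right) + 13799}{-38192 - 5509} = \frac{4700 + 13799}{-43701} = 18499 \left(- \frac{1}{43701}\right) = - \frac{18499}{43701}$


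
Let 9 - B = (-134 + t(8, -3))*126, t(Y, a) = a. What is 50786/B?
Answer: 50786/17271 ≈ 2.9405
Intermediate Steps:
B = 17271 (B = 9 - (-134 - 3)*126 = 9 - (-137)*126 = 9 - 1*(-17262) = 9 + 17262 = 17271)
50786/B = 50786/17271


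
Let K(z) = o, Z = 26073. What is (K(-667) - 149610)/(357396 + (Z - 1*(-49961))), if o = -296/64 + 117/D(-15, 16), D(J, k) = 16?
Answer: -2393717/6934880 ≈ -0.34517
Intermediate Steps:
o = 43/16 (o = -296/64 + 117/16 = -296*1/64 + 117*(1/16) = -37/8 + 117/16 = 43/16 ≈ 2.6875)
K(z) = 43/16
(K(-667) - 149610)/(357396 + (Z - 1*(-49961))) = (43/16 - 149610)/(357396 + (26073 - 1*(-49961))) = -2393717/(16*(357396 + (26073 + 49961))) = -2393717/(16*(357396 + 76034)) = -2393717/16/433430 = -2393717/16*1/433430 = -2393717/6934880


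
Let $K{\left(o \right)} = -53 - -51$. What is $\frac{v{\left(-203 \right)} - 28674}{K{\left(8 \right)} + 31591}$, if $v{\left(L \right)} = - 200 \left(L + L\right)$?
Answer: $\frac{52526}{31589} \approx 1.6628$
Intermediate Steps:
$v{\left(L \right)} = - 400 L$ ($v{\left(L \right)} = - 200 \cdot 2 L = - 400 L$)
$K{\left(o \right)} = -2$ ($K{\left(o \right)} = -53 + 51 = -2$)
$\frac{v{\left(-203 \right)} - 28674}{K{\left(8 \right)} + 31591} = \frac{\left(-400\right) \left(-203\right) - 28674}{-2 + 31591} = \frac{81200 - 28674}{31589} = 52526 \cdot \frac{1}{31589} = \frac{52526}{31589}$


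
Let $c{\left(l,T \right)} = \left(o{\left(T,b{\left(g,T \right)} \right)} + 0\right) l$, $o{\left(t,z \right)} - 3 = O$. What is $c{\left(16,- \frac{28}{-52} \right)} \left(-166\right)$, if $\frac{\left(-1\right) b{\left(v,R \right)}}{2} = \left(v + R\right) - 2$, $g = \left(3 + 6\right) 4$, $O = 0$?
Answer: $-7968$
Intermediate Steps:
$g = 36$ ($g = 9 \cdot 4 = 36$)
$b{\left(v,R \right)} = 4 - 2 R - 2 v$ ($b{\left(v,R \right)} = - 2 \left(\left(v + R\right) - 2\right) = - 2 \left(\left(R + v\right) - 2\right) = - 2 \left(-2 + R + v\right) = 4 - 2 R - 2 v$)
$o{\left(t,z \right)} = 3$ ($o{\left(t,z \right)} = 3 + 0 = 3$)
$c{\left(l,T \right)} = 3 l$ ($c{\left(l,T \right)} = \left(3 + 0\right) l = 3 l$)
$c{\left(16,- \frac{28}{-52} \right)} \left(-166\right) = 3 \cdot 16 \left(-166\right) = 48 \left(-166\right) = -7968$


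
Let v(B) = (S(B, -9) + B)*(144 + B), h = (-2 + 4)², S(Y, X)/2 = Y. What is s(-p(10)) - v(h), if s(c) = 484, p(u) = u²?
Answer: -1292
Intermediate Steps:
S(Y, X) = 2*Y
h = 4 (h = 2² = 4)
v(B) = 3*B*(144 + B) (v(B) = (2*B + B)*(144 + B) = (3*B)*(144 + B) = 3*B*(144 + B))
s(-p(10)) - v(h) = 484 - 3*4*(144 + 4) = 484 - 3*4*148 = 484 - 1*1776 = 484 - 1776 = -1292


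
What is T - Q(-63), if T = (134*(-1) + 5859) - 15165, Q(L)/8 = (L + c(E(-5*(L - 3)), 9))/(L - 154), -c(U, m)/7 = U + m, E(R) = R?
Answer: -295424/31 ≈ -9529.8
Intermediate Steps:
c(U, m) = -7*U - 7*m (c(U, m) = -7*(U + m) = -7*U - 7*m)
Q(L) = 8*(-168 + 36*L)/(-154 + L) (Q(L) = 8*((L + (-(-35)*(L - 3) - 7*9))/(L - 154)) = 8*((L + (-(-35)*(-3 + L) - 63))/(-154 + L)) = 8*((L + (-7*(15 - 5*L) - 63))/(-154 + L)) = 8*((L + ((-105 + 35*L) - 63))/(-154 + L)) = 8*((L + (-168 + 35*L))/(-154 + L)) = 8*((-168 + 36*L)/(-154 + L)) = 8*(-168 + 36*L)/(-154 + L))
T = -9440 (T = (-134 + 5859) - 15165 = 5725 - 15165 = -9440)
T - Q(-63) = -9440 - 96*(-14 + 3*(-63))/(-154 - 63) = -9440 - 96*(-14 - 189)/(-217) = -9440 - 96*(-1)*(-203)/217 = -9440 - 1*2784/31 = -9440 - 2784/31 = -295424/31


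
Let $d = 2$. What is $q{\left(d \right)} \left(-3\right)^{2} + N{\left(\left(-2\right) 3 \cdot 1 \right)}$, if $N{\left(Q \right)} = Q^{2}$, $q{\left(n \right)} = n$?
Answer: $54$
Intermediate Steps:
$q{\left(d \right)} \left(-3\right)^{2} + N{\left(\left(-2\right) 3 \cdot 1 \right)} = 2 \left(-3\right)^{2} + \left(\left(-2\right) 3 \cdot 1\right)^{2} = 2 \cdot 9 + \left(\left(-6\right) 1\right)^{2} = 18 + \left(-6\right)^{2} = 18 + 36 = 54$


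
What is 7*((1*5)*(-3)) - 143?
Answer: -248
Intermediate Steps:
7*((1*5)*(-3)) - 143 = 7*(5*(-3)) - 143 = 7*(-15) - 143 = -105 - 143 = -248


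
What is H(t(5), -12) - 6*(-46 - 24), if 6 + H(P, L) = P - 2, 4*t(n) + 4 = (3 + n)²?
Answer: 427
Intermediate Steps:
t(n) = -1 + (3 + n)²/4
H(P, L) = -8 + P (H(P, L) = -6 + (P - 2) = -6 + (-2 + P) = -8 + P)
H(t(5), -12) - 6*(-46 - 24) = (-8 + (-1 + (3 + 5)²/4)) - 6*(-46 - 24) = (-8 + (-1 + (¼)*8²)) - 6*(-70) = (-8 + (-1 + (¼)*64)) + 420 = (-8 + (-1 + 16)) + 420 = (-8 + 15) + 420 = 7 + 420 = 427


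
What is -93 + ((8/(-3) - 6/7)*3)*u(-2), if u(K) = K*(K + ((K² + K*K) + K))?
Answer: -59/7 ≈ -8.4286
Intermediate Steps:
u(K) = K*(2*K + 2*K²) (u(K) = K*(K + ((K² + K²) + K)) = K*(K + (2*K² + K)) = K*(K + (K + 2*K²)) = K*(2*K + 2*K²))
-93 + ((8/(-3) - 6/7)*3)*u(-2) = -93 + ((8/(-3) - 6/7)*3)*(2*(-2)²*(1 - 2)) = -93 + ((8*(-⅓) - 6*⅐)*3)*(2*4*(-1)) = -93 + ((-8/3 - 6/7)*3)*(-8) = -93 - 74/21*3*(-8) = -93 - 74/7*(-8) = -93 + 592/7 = -59/7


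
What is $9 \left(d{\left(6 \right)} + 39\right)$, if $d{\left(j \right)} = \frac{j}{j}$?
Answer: $360$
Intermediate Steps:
$d{\left(j \right)} = 1$
$9 \left(d{\left(6 \right)} + 39\right) = 9 \left(1 + 39\right) = 9 \cdot 40 = 360$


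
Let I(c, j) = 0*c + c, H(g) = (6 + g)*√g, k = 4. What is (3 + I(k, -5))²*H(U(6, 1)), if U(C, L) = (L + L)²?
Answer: 980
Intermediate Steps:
U(C, L) = 4*L² (U(C, L) = (2*L)² = 4*L²)
H(g) = √g*(6 + g)
I(c, j) = c (I(c, j) = 0 + c = c)
(3 + I(k, -5))²*H(U(6, 1)) = (3 + 4)²*(√(4*1²)*(6 + 4*1²)) = 7²*(√(4*1)*(6 + 4*1)) = 49*(√4*(6 + 4)) = 49*(2*10) = 49*20 = 980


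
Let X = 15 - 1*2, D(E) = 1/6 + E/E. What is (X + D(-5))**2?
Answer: 7225/36 ≈ 200.69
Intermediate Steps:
D(E) = 7/6 (D(E) = 1*(1/6) + 1 = 1/6 + 1 = 7/6)
X = 13 (X = 15 - 2 = 13)
(X + D(-5))**2 = (13 + 7/6)**2 = (85/6)**2 = 7225/36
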